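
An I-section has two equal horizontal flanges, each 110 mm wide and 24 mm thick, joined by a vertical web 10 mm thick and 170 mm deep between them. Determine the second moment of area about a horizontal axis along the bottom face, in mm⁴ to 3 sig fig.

I_base ≈ 1.37 × 10⁸ mm⁴

Break the section into simple shapes (no overlaps), measuring from the bottom-left corner of the bounding box.
Bottom flange: 110 × 24, A = 2 640 mm², y = 12 mm, Ī = 126 720 mm⁴.
Web: 10 × 170, A = 1 700 mm², y = 109 mm, Ī = 4 094 167 mm⁴.
Top flange: 110 × 24, A = 2 640 mm², y = 206 mm, Ī = 126 720 mm⁴.
Transfer each piece to the bottom edge using Ī + A·d² with d = y − 0:
  bottom flange: d = 12 mm → contributes +506 880 mm⁴
  web: d = 109 mm → contributes +24 291 867 mm⁴
  top flange: d = 206 mm → contributes +112 157 760 mm⁴
Total I = 136 956 507 mm⁴.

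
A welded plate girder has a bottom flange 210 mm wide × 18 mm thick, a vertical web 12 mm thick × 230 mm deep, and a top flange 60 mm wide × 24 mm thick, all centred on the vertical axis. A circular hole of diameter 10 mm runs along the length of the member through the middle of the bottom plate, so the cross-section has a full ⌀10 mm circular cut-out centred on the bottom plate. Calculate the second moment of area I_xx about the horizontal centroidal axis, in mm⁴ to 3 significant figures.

Treat the section as a set of non-overlapping primitives; coordinates are from the bounding-box lower-left.
Bottom plate: 210 × 18, A = 3 780 mm², y = 9 mm, Ī = 102 060 mm⁴.
Web plate: 12 × 230, A = 2 760 mm², y = 133 mm, Ī = 12 167 000 mm⁴.
Top plate: 60 × 24, A = 1 440 mm², y = 260 mm, Ī = 69 120 mm⁴.
Hole (subtracted): ⌀10, A = 78.54 mm², y = 9 mm, Ī = 490.87 mm⁴.
Centroid: ȳ = ΣA·y / ΣA = 98.057 mm.
Transfer each piece to the horizontal centroidal axis using Ī + A·d² with d = y − 98.057:
  bottom plate: d = -89.057 mm → contributes +30 081 775 mm⁴
  web plate: d = 34.943 mm → contributes +15 537 005 mm⁴
  top plate: d = 161.94 mm → contributes +37 833 911 mm⁴
  hole: d = -89.057 mm → contributes −623 401 mm⁴
Total I = 82 829 290 mm⁴.

I_xx ≈ 8.28 × 10⁷ mm⁴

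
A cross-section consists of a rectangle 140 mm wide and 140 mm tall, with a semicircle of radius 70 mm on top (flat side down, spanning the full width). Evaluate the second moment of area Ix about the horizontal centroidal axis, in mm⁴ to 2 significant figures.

Ix ≈ 9.0 × 10⁷ mm⁴

Decompose the section into non-overlapping parts with the origin at the bottom-left of its bounding rectangle.
Rectangular body: 140 × 140, A = 19 600 mm², y = 70 mm, Ī = 32 013 333 mm⁴.
Semicircular cap: semicircle r = 70, A = 7 697 mm², y = 169.7 mm, Ī = 2 635 265 mm⁴.
Centroid: ȳ = ΣA·y / ΣA = 98.11 mm.
Transfer each piece to the horizontal centroidal axis using Ī + A·d² with d = y − 98.11:
  rectangular body: d = -28.11 mm → contributes +47 506 112 mm⁴
  semicircular cap: d = 71.59 mm → contributes +42 087 301 mm⁴
Total I = 89 593 413 mm⁴.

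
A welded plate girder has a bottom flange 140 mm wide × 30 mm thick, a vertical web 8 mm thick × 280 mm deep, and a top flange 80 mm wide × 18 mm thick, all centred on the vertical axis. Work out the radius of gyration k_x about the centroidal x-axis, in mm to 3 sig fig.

Treat the section as a set of non-overlapping primitives; coordinates are from the bounding-box lower-left.
Bottom plate: 140 × 30, A = 4 200 mm², y = 15 mm, Ī = 315 000 mm⁴.
Web plate: 8 × 280, A = 2 240 mm², y = 170 mm, Ī = 14 634 667 mm⁴.
Top plate: 80 × 18, A = 1 440 mm², y = 319 mm, Ī = 38 880 mm⁴.
Centroid: ȳ = ΣA·y / ΣA = 114.61 mm.
Transfer each piece to the centroidal x-axis using Ī + A·d² with d = y − 114.61:
  bottom plate: d = -99.614 mm → contributes +41 991 564 mm⁴
  web plate: d = 55.386 mm → contributes +21 506 058 mm⁴
  top plate: d = 204.39 mm → contributes +60 192 792 mm⁴
Total I = 123 690 414 mm⁴.
Radius of gyration: k = √(I/A) = √(123 690 414 / 7 880) = 125.29 mm.

k_x ≈ 125 mm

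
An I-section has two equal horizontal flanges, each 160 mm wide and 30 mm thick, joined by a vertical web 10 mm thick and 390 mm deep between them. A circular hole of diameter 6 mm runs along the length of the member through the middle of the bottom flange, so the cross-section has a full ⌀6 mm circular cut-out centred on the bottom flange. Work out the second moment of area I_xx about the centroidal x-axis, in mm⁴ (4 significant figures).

I_xx ≈ 4.723 × 10⁸ mm⁴

Split into non-overlapping primitives; take the origin at the lower-left of the bounding box.
Bottom flange: 160 × 30, A = 4 800 mm², y = 15 mm, Ī = 360 000 mm⁴.
Web: 10 × 390, A = 3 900 mm², y = 225 mm, Ī = 49 432 500 mm⁴.
Top flange: 160 × 30, A = 4 800 mm², y = 435 mm, Ī = 360 000 mm⁴.
Hole (subtracted): ⌀6, A = 28.2743 mm², y = 15 mm, Ī = 63.6173 mm⁴.
Centroid: ȳ = ΣA·y / ΣA = 225.441 mm.
Transfer each piece to the centroidal x-axis using Ī + A·d² with d = y − 225.441:
  bottom flange: d = -210.441 mm → contributes +212 929 477 mm⁴
  web: d = -0.440746 mm → contributes +49 433 258 mm⁴
  top flange: d = 209.559 mm → contributes +211 152 388 mm⁴
  hole: d = -210.441 mm → contributes −1 252 201 mm⁴
Total I = 472 262 921 mm⁴.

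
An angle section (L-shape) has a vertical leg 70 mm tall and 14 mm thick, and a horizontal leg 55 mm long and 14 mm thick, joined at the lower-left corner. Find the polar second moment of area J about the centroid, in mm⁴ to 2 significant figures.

Break the section into simple shapes (no overlaps), measuring from the bottom-left corner of the bounding box.
Vertical leg: 14 × 70, A = 980 mm², y = 35 mm, Ī = 400 167 mm⁴.
Horizontal leg (remainder): 41 × 14, A = 574 mm², y = 7 mm, Ī = 9 375 mm⁴.
Centroid: ȳ = ΣA·y / ΣA = 24.66 mm.
Transfer each piece to the centroidal x-axis using Ī + A·d² with d = y − 24.66:
  vertical leg: d = 10.34 mm → contributes +504 991 mm⁴
  horizontal leg (remainder): d = -17.66 mm → contributes +188 344 mm⁴
Total I = 693 336 mm⁴.
For the y-axis: x̄ = 17.16 mm.
Repeating about the centroidal y-axis gives I_y = 370 163 mm⁴.
Polar second moment: J = I_x + I_y = 1 063 499 mm⁴.

J ≈ 1.1 × 10⁶ mm⁴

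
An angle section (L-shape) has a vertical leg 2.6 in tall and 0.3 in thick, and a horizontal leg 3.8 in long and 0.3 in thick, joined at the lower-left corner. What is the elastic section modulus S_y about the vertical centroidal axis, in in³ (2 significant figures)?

Decompose the section into non-overlapping parts with the origin at the bottom-left of its bounding rectangle.
Vertical leg: 0.3 × 2.6, A = 0.78 in², x = 0.15 in, Ī = 0.00585 in⁴.
Horizontal leg (remainder): 3.5 × 0.3, A = 1.05 in², x = 2.05 in, Ī = 1.072 in⁴.
Centroid: x̄ = ΣA·x / ΣA = 1.24 in.
Transfer each piece to the vertical centroidal axis using Ī + A·d² with d = x − 1.24:
  vertical leg: d = -1.09 in → contributes +0.9328 in⁴
  horizontal leg (remainder): d = 0.8098 in → contributes +1.761 in⁴
Total I = 2.693 in⁴.
Extreme fibre distance c = 2.56 in; S = I/c = 1.052 in³.

S_y ≈ 1.1 in³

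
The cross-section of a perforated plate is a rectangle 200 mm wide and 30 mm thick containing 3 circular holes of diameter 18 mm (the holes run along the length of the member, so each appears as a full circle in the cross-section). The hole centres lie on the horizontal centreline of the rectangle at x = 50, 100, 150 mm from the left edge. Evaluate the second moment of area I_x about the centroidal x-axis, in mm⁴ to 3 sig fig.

Treat the section as a set of non-overlapping primitives; coordinates are from the bounding-box lower-left.
Plate: 200 × 30, A = 6 000 mm², y = 15 mm, Ī = 450 000 mm⁴.
Hole 1 (subtracted): ⌀18, A = 254.47 mm², y = 15 mm, Ī = 5 153 mm⁴.
Hole 2 (subtracted): ⌀18, A = 254.47 mm², y = 15 mm, Ī = 5 153 mm⁴.
Hole 3 (subtracted): ⌀18, A = 254.47 mm², y = 15 mm, Ī = 5 153 mm⁴.
By symmetry the centroid is at mid-height, ȳ = 15 mm.
All pieces are centred on the centroidal x-axis, so I = ΣĪ (holes subtracted) = 434 541 mm⁴.

I_x ≈ 4.35 × 10⁵ mm⁴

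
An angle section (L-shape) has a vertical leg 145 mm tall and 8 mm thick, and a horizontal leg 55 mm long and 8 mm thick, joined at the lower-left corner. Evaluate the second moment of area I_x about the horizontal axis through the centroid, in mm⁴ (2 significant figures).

I_x ≈ 3.4 × 10⁶ mm⁴

Decompose the section into non-overlapping parts with the origin at the bottom-left of its bounding rectangle.
Vertical leg: 8 × 145, A = 1 160 mm², y = 72.5 mm, Ī = 2 032 417 mm⁴.
Horizontal leg (remainder): 47 × 8, A = 376 mm², y = 4 mm, Ī = 2 005 mm⁴.
Centroid: ȳ = ΣA·y / ΣA = 55.73 mm.
Transfer each piece to the horizontal axis through the centroid using Ī + A·d² with d = y − 55.73:
  vertical leg: d = 16.77 mm → contributes +2 358 578 mm⁴
  horizontal leg (remainder): d = -51.73 mm → contributes +1 008 248 mm⁴
Total I = 3 366 825 mm⁴.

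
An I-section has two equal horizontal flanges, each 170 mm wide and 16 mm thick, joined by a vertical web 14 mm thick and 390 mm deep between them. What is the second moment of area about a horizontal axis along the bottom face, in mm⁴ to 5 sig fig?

I_base ≈ 7.7878 × 10⁸ mm⁴

Treat the section as a set of non-overlapping primitives; coordinates are from the bounding-box lower-left.
Bottom flange: 170 × 16, A = 2 720 mm², y = 8 mm, Ī = 58026.67 mm⁴.
Web: 14 × 390, A = 5 460 mm², y = 211 mm, Ī = 69 205 500 mm⁴.
Top flange: 170 × 16, A = 2 720 mm², y = 414 mm, Ī = 58026.67 mm⁴.
Transfer each piece to the bottom edge using Ī + A·d² with d = y − 0:
  bottom flange: d = 8 mm → contributes +232106.7 mm⁴
  web: d = 211 mm → contributes +312 290 160 mm⁴
  top flange: d = 414 mm → contributes +466 255 147 mm⁴
Total I = 778 777 413 mm⁴.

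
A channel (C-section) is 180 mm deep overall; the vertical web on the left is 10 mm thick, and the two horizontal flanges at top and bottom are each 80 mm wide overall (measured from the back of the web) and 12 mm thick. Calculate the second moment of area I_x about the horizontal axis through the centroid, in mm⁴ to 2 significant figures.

Decompose the section into non-overlapping parts with the origin at the bottom-left of its bounding rectangle.
Web: 10 × 180, A = 1 800 mm², y = 90 mm, Ī = 4 860 000 mm⁴.
Top flange (beyond web): 70 × 12, A = 840 mm², y = 174 mm, Ī = 10 080 mm⁴.
Bottom flange (beyond web): 70 × 12, A = 840 mm², y = 6 mm, Ī = 10 080 mm⁴.
By symmetry the centroid is at mid-height, ȳ = 90 mm.
Transfer each piece to the horizontal axis through the centroid using Ī + A·d² with d = y − 90:
  web: d = 0 mm → contributes +4 860 000 mm⁴
  top flange (beyond web): d = 84 mm → contributes +5 937 120 mm⁴
  bottom flange (beyond web): d = -84 mm → contributes +5 937 120 mm⁴
Total I = 16 734 240 mm⁴.

I_x ≈ 1.7 × 10⁷ mm⁴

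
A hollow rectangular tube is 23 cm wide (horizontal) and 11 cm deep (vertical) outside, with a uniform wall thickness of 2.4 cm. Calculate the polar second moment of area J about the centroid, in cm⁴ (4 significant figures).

J ≈ 1.023 × 10⁴ cm⁴

Decompose the section into non-overlapping parts with the origin at the bottom-left of its bounding rectangle.
Outer rectangle: 23 × 11, A = 253 cm², y = 5.5 cm, Ī = 2551.08 cm⁴.
Inner void (subtracted): 18.2 × 6.2, A = 112.84 cm², y = 5.5 cm, Ī = 361.464 cm⁴.
By symmetry the centroid is at mid-height, ȳ = 5.5 cm.
All pieces are centred on the centroidal x-axis, so I = ΣĪ (holes subtracted) = 2189.62 cm⁴.
Repeating about the centroidal y-axis gives I_y = 8038.32 cm⁴.
Polar second moment: J = I_x + I_y = 10227.9 cm⁴.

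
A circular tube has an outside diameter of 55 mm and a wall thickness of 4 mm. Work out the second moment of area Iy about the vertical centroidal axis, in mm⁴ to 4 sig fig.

Decompose the section into non-overlapping parts with the origin at the bottom-left of its bounding rectangle.
Outer circle: ⌀55, A = 2375.83 mm², x = 27.5 mm, Ī = 449 180 mm⁴.
Bore (subtracted): ⌀47, A = 1734.94 mm², x = 27.5 mm, Ī = 239 531 mm⁴.
By symmetry the centroid is at mid-width, x̄ = 27.5 mm.
All pieces are centred on the vertical centroidal axis, so I = ΣĪ (holes subtracted) = 209 649 mm⁴.

Iy ≈ 2.096 × 10⁵ mm⁴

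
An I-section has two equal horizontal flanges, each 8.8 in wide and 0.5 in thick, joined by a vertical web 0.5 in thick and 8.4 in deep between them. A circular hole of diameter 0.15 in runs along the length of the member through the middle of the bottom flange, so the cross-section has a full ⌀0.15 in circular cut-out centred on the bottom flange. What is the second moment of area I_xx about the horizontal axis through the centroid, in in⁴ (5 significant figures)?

Break the section into simple shapes (no overlaps), measuring from the bottom-left corner of the bounding box.
Bottom flange: 8.8 × 0.5, A = 4.4 in², y = 0.25 in, Ī = 0.09166667 in⁴.
Web: 0.5 × 8.4, A = 4.2 in², y = 4.7 in, Ī = 24.696 in⁴.
Top flange: 8.8 × 0.5, A = 4.4 in², y = 9.15 in, Ī = 0.09166667 in⁴.
Hole (subtracted): ⌀0.15, A = 0.01767146 in², y = 0.25 in, Ī = 0.00002485049 in⁴.
Centroid: ȳ = ΣA·y / ΣA = 4.706057 in.
Transfer each piece to the horizontal axis through the centroid using Ī + A·d² with d = y − 4.706057:
  bottom flange: d = -4.456057 in → contributes +87.46003 in⁴
  web: d = -0.00605731 in → contributes +24.69615 in⁴
  top flange: d = 4.443943 in → contributes +86.98562 in⁴
  hole: d = -4.456057 in → contributes −0.3509172 in⁴
Total I = 198.7909 in⁴.

I_xx ≈ 198.79 in⁴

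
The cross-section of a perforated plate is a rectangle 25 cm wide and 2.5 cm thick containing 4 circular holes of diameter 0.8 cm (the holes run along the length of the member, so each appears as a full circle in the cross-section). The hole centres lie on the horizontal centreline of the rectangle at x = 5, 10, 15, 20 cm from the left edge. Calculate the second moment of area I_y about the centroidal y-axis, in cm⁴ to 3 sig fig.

I_y ≈ 3190 cm⁴

Decompose the section into non-overlapping parts with the origin at the bottom-left of its bounding rectangle.
Plate: 25 × 2.5, A = 62.5 cm², x = 12.5 cm, Ī = 3255.2 cm⁴.
Hole 1 (subtracted): ⌀0.8, A = 0.50265 cm², x = 5 cm, Ī = 0.020106 cm⁴.
Hole 2 (subtracted): ⌀0.8, A = 0.50265 cm², x = 10 cm, Ī = 0.020106 cm⁴.
Hole 3 (subtracted): ⌀0.8, A = 0.50265 cm², x = 15 cm, Ī = 0.020106 cm⁴.
Hole 4 (subtracted): ⌀0.8, A = 0.50265 cm², x = 20 cm, Ī = 0.020106 cm⁴.
By symmetry the centroid is at mid-width, x̄ = 12.5 cm.
Transfer each piece to the centroidal y-axis using Ī + A·d² with d = x − 12.5:
  plate: d = 0 cm → contributes +3255.2 cm⁴
  hole 1: d = -7.5 cm → contributes −28.294 cm⁴
  hole 2: d = -2.5 cm → contributes −3.1617 cm⁴
  hole 3: d = 2.5 cm → contributes −3.1617 cm⁴
  hole 4: d = 7.5 cm → contributes −28.294 cm⁴
Total I = 3192.3 cm⁴.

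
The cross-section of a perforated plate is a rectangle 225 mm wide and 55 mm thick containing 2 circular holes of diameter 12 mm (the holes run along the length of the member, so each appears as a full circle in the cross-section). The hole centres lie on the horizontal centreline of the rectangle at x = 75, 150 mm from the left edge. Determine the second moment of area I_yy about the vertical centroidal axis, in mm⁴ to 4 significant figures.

Decompose the section into non-overlapping parts with the origin at the bottom-left of its bounding rectangle.
Plate: 225 × 55, A = 12 375 mm², x = 112.5 mm, Ī = 52 207 031 mm⁴.
Hole 1 (subtracted): ⌀12, A = 113.097 mm², x = 75 mm, Ī = 1017.88 mm⁴.
Hole 2 (subtracted): ⌀12, A = 113.097 mm², x = 150 mm, Ī = 1017.88 mm⁴.
By symmetry the centroid is at mid-width, x̄ = 112.5 mm.
Transfer each piece to the vertical centroidal axis using Ī + A·d² with d = x − 112.5:
  plate: d = 0 mm → contributes +52 207 031 mm⁴
  hole 1: d = -37.5 mm → contributes −160 061 mm⁴
  hole 2: d = 37.5 mm → contributes −160 061 mm⁴
Total I = 51 886 909 mm⁴.

I_yy ≈ 5.189 × 10⁷ mm⁴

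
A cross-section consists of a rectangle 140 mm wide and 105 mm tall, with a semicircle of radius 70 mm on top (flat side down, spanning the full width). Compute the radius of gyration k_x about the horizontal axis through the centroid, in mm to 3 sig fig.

k_x ≈ 47.4 mm

Break the section into simple shapes (no overlaps), measuring from the bottom-left corner of the bounding box.
Rectangular body: 140 × 105, A = 14 700 mm², y = 52.5 mm, Ī = 13 505 625 mm⁴.
Semicircular cap: semicircle r = 70, A = 7696.9 mm², y = 134.71 mm, Ī = 2 635 265 mm⁴.
Centroid: ȳ = ΣA·y / ΣA = 80.752 mm.
Transfer each piece to the horizontal axis through the centroid using Ī + A·d² with d = y − 80.752:
  rectangular body: d = -28.252 mm → contributes +25 238 684 mm⁴
  semicircular cap: d = 53.957 mm → contributes +25 043 757 mm⁴
Total I = 50 282 441 mm⁴.
Radius of gyration: k = √(I/A) = √(50 282 441 / 22 397) = 47.382 mm.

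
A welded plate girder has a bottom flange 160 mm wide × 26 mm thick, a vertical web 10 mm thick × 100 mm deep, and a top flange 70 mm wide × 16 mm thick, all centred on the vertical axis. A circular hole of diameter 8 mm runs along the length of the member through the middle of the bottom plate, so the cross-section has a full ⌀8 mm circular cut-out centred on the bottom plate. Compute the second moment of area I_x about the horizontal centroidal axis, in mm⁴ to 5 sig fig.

Split into non-overlapping primitives; take the origin at the lower-left of the bounding box.
Bottom plate: 160 × 26, A = 4 160 mm², y = 13 mm, Ī = 234346.7 mm⁴.
Web plate: 10 × 100, A = 1 000 mm², y = 76 mm, Ī = 833333.3 mm⁴.
Top plate: 70 × 16, A = 1 120 mm², y = 134 mm, Ī = 23893.33 mm⁴.
Hole (subtracted): ⌀8, A = 50.26548 mm², y = 13 mm, Ī = 201.0619 mm⁴.
Centroid: ȳ = ΣA·y / ΣA = 44.86653 mm.
Transfer each piece to the horizontal centroidal axis using Ī + A·d² with d = y − 44.86653:
  bottom plate: d = -31.86653 mm → contributes +4 458 725 mm⁴
  web plate: d = 31.13347 mm → contributes +1 802 627 mm⁴
  top plate: d = 89.13347 mm → contributes +8 922 043 mm⁴
  hole: d = -31.86653 mm → contributes −51244.43 mm⁴
Total I = 15 132 149 mm⁴.

I_x ≈ 1.5132 × 10⁷ mm⁴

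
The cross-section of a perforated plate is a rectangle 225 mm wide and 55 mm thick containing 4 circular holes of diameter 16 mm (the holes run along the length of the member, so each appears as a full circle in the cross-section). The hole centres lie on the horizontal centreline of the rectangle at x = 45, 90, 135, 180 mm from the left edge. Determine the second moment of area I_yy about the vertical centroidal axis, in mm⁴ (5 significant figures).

Decompose the section into non-overlapping parts with the origin at the bottom-left of its bounding rectangle.
Plate: 225 × 55, A = 12 375 mm², x = 112.5 mm, Ī = 52 207 031 mm⁴.
Hole 1 (subtracted): ⌀16, A = 201.0619 mm², x = 45 mm, Ī = 3216.991 mm⁴.
Hole 2 (subtracted): ⌀16, A = 201.0619 mm², x = 90 mm, Ī = 3216.991 mm⁴.
Hole 3 (subtracted): ⌀16, A = 201.0619 mm², x = 135 mm, Ī = 3216.991 mm⁴.
Hole 4 (subtracted): ⌀16, A = 201.0619 mm², x = 180 mm, Ī = 3216.991 mm⁴.
By symmetry the centroid is at mid-width, x̄ = 112.5 mm.
Transfer each piece to the vertical centroidal axis using Ī + A·d² with d = x − 112.5:
  plate: d = 0 mm → contributes +52 207 031 mm⁴
  hole 1: d = -67.5 mm → contributes −919305.4 mm⁴
  hole 2: d = -22.5 mm → contributes −105004.6 mm⁴
  hole 3: d = 22.5 mm → contributes −105004.6 mm⁴
  hole 4: d = 67.5 mm → contributes −919305.4 mm⁴
Total I = 50 158 411 mm⁴.

I_yy ≈ 5.0158 × 10⁷ mm⁴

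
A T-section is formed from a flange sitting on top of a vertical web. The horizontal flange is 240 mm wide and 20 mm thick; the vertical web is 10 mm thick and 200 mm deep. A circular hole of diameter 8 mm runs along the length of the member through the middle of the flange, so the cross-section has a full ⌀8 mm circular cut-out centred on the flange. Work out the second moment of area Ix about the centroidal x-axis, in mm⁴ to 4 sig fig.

Ix ≈ 2.386 × 10⁷ mm⁴

Treat the section as a set of non-overlapping primitives; coordinates are from the bounding-box lower-left.
Flange: 240 × 20, A = 4 800 mm², y = 210 mm, Ī = 160 000 mm⁴.
Web: 10 × 200, A = 2 000 mm², y = 100 mm, Ī = 6 666 667 mm⁴.
Hole (subtracted): ⌀8, A = 50.2655 mm², y = 210 mm, Ī = 201.062 mm⁴.
Centroid: ȳ = ΣA·y / ΣA = 177.406 mm.
Transfer each piece to the centroidal x-axis using Ī + A·d² with d = y − 177.406:
  flange: d = 32.5939 mm → contributes +5 259 331 mm⁴
  web: d = -77.4061 mm → contributes +18 650 083 mm⁴
  hole: d = 32.5939 mm → contributes −53601.1 mm⁴
Total I = 23 855 813 mm⁴.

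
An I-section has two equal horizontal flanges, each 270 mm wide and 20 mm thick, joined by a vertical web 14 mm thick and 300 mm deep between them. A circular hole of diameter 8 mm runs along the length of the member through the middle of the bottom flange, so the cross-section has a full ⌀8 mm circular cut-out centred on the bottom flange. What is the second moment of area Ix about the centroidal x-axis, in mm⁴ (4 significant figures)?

Ix ≈ 3.070 × 10⁸ mm⁴

Treat the section as a set of non-overlapping primitives; coordinates are from the bounding-box lower-left.
Bottom flange: 270 × 20, A = 5 400 mm², y = 10 mm, Ī = 180 000 mm⁴.
Web: 14 × 300, A = 4 200 mm², y = 170 mm, Ī = 31 500 000 mm⁴.
Top flange: 270 × 20, A = 5 400 mm², y = 330 mm, Ī = 180 000 mm⁴.
Hole (subtracted): ⌀8, A = 50.2655 mm², y = 10 mm, Ī = 201.062 mm⁴.
Centroid: ȳ = ΣA·y / ΣA = 170.538 mm.
Transfer each piece to the centroidal x-axis using Ī + A·d² with d = y − 170.538:
  bottom flange: d = -160.538 mm → contributes +139 351 171 mm⁴
  web: d = -0.537968 mm → contributes +31 501 216 mm⁴
  top flange: d = 159.462 mm → contributes +137 491 954 mm⁴
  hole: d = -160.538 mm → contributes −1 295 665 mm⁴
Total I = 307 048 676 mm⁴.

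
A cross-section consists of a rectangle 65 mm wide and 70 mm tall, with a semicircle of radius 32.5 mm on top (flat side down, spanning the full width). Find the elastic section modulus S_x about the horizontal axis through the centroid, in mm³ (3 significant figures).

S_x ≈ 8.95 × 10⁴ mm³

Split into non-overlapping primitives; take the origin at the lower-left of the bounding box.
Rectangular body: 65 × 70, A = 4 550 mm², y = 35 mm, Ī = 1 857 917 mm⁴.
Semicircular cap: semicircle r = 32.5, A = 1659.2 mm², y = 83.793 mm, Ī = 122 452 mm⁴.
Centroid: ȳ = ΣA·y / ΣA = 48.038 mm.
Transfer each piece to the horizontal axis through the centroid using Ī + A·d² with d = y − 48.038:
  rectangular body: d = -13.038 mm → contributes +2 631 385 mm⁴
  semicircular cap: d = 35.755 mm → contributes +2 243 582 mm⁴
Total I = 4 874 967 mm⁴.
Extreme fibre distance c = 54.462 mm; S = I/c = 89 512 mm³.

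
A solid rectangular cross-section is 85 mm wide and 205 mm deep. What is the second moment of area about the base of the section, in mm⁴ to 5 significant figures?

I_base ≈ 2.4410 × 10⁸ mm⁴

The section: 85 × 205, A = 17 425 mm², y = 102.5 mm, Ī = 61 023 802 mm⁴.
Transfer it to the base of the section using Ī + A·d² with d = y − 0:
  the section: d = 102.5 mm → contributes +244 095 208 mm⁴
Total I = 244 095 208 mm⁴.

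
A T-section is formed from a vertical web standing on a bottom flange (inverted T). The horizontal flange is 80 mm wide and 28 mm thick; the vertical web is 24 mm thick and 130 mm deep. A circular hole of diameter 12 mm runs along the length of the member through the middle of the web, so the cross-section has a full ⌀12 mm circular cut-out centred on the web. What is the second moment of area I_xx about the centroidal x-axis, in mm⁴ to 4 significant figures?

Break the section into simple shapes (no overlaps), measuring from the bottom-left corner of the bounding box.
Flange: 80 × 28, A = 2 240 mm², y = 14 mm, Ī = 146 347 mm⁴.
Web: 24 × 130, A = 3 120 mm², y = 93 mm, Ī = 4 394 000 mm⁴.
Hole (subtracted): ⌀12, A = 113.097 mm², y = 93 mm, Ī = 1017.88 mm⁴.
Centroid: ȳ = ΣA·y / ΣA = 59.2734 mm.
Transfer each piece to the centroidal x-axis using Ī + A·d² with d = y − 59.2734:
  flange: d = -45.2734 mm → contributes +4 737 639 mm⁴
  web: d = 33.7266 mm → contributes +7 942 941 mm⁴
  hole: d = 33.7266 mm → contributes −129 664 mm⁴
Total I = 12 550 916 mm⁴.

I_xx ≈ 1.255 × 10⁷ mm⁴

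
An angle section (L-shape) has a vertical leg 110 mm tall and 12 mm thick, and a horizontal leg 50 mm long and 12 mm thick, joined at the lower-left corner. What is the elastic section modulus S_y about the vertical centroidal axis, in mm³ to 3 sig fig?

S_y ≈ 7520 mm³

Decompose the section into non-overlapping parts with the origin at the bottom-left of its bounding rectangle.
Vertical leg: 12 × 110, A = 1 320 mm², x = 6 mm, Ī = 15 840 mm⁴.
Horizontal leg (remainder): 38 × 12, A = 456 mm², x = 31 mm, Ī = 54 872 mm⁴.
Centroid: x̄ = ΣA·x / ΣA = 12.419 mm.
Transfer each piece to the vertical centroidal axis using Ī + A·d² with d = x − 12.419:
  vertical leg: d = -6.4189 mm → contributes +70 227 mm⁴
  horizontal leg (remainder): d = 18.581 mm → contributes +212 309 mm⁴
Total I = 282 536 mm⁴.
Extreme fibre distance c = 37.581 mm; S = I/c = 7 518 mm³.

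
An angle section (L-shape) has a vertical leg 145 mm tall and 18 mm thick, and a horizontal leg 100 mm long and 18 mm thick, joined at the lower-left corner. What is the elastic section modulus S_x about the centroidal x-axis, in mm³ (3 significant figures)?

Treat the section as a set of non-overlapping primitives; coordinates are from the bounding-box lower-left.
Vertical leg: 18 × 145, A = 2 610 mm², y = 72.5 mm, Ī = 4 572 938 mm⁴.
Horizontal leg (remainder): 82 × 18, A = 1 476 mm², y = 9 mm, Ī = 39 852 mm⁴.
Centroid: ȳ = ΣA·y / ΣA = 49.562 mm.
Transfer each piece to the centroidal x-axis using Ī + A·d² with d = y − 49.562:
  vertical leg: d = 22.938 mm → contributes +5 946 233 mm⁴
  horizontal leg (remainder): d = -40.562 mm → contributes +2 468 240 mm⁴
Total I = 8 414 473 mm⁴.
Extreme fibre distance c = 95.438 mm; S = I/c = 88 167 mm³.

S_x ≈ 8.82 × 10⁴ mm³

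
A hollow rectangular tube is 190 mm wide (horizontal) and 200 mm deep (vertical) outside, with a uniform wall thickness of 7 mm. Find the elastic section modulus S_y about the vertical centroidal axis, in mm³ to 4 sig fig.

Split into non-overlapping primitives; take the origin at the lower-left of the bounding box.
Outer rectangle: 190 × 200, A = 38 000 mm², x = 95 mm, Ī = 114 316 667 mm⁴.
Inner void (subtracted): 176 × 186, A = 32 736 mm², x = 95 mm, Ī = 84 502 528 mm⁴.
By symmetry the centroid is at mid-width, x̄ = 95 mm.
All pieces are centred on the vertical centroidal axis, so I = ΣĪ (holes subtracted) = 29 814 139 mm⁴.
Extreme fibre distance c = 95 mm; S = I/c = 313 833 mm³.

S_y ≈ 3.138 × 10⁵ mm³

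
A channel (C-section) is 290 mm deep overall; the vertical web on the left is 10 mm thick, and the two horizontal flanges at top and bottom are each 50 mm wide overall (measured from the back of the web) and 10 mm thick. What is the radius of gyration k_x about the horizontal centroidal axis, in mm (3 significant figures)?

Split into non-overlapping primitives; take the origin at the lower-left of the bounding box.
Web: 10 × 290, A = 2 900 mm², y = 145 mm, Ī = 20 324 167 mm⁴.
Top flange (beyond web): 40 × 10, A = 400 mm², y = 285 mm, Ī = 3333.3 mm⁴.
Bottom flange (beyond web): 40 × 10, A = 400 mm², y = 5 mm, Ī = 3333.3 mm⁴.
By symmetry the centroid is at mid-height, ȳ = 145 mm.
Transfer each piece to the horizontal centroidal axis using Ī + A·d² with d = y − 145:
  web: d = 0 mm → contributes +20 324 167 mm⁴
  top flange (beyond web): d = 140 mm → contributes +7 843 333 mm⁴
  bottom flange (beyond web): d = -140 mm → contributes +7 843 333 mm⁴
Total I = 36 010 833 mm⁴.
Radius of gyration: k = √(I/A) = √(36 010 833 / 3 700) = 98.654 mm.

k_x ≈ 98.7 mm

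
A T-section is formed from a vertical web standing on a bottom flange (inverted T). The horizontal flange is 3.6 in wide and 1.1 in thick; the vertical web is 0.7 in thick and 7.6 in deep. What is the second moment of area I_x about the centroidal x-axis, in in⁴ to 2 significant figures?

Decompose the section into non-overlapping parts with the origin at the bottom-left of its bounding rectangle.
Flange: 3.6 × 1.1, A = 3.96 in², y = 0.55 in, Ī = 0.3993 in⁴.
Web: 0.7 × 7.6, A = 5.32 in², y = 4.9 in, Ī = 25.61 in⁴.
Centroid: ȳ = ΣA·y / ΣA = 3.044 in.
Transfer each piece to the centroidal x-axis using Ī + A·d² with d = y − 3.044:
  flange: d = -2.494 in → contributes +25.03 in⁴
  web: d = 1.856 in → contributes +43.94 in⁴
Total I = 68.96 in⁴.

I_x ≈ 69 in⁴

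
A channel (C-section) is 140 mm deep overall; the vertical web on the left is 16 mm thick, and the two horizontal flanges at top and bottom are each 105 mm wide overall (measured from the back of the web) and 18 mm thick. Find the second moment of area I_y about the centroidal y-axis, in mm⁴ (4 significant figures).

Treat the section as a set of non-overlapping primitives; coordinates are from the bounding-box lower-left.
Web: 16 × 140, A = 2 240 mm², x = 8 mm, Ī = 47786.7 mm⁴.
Top flange (beyond web): 89 × 18, A = 1 602 mm², x = 60.5 mm, Ī = 1 057 454 mm⁴.
Bottom flange (beyond web): 89 × 18, A = 1 602 mm², x = 60.5 mm, Ī = 1 057 454 mm⁴.
Centroid: x̄ = ΣA·x / ΣA = 38.8982 mm.
Transfer each piece to the centroidal y-axis using Ī + A·d² with d = x − 38.8982:
  web: d = -30.8982 mm → contributes +2 186 317 mm⁴
  top flange (beyond web): d = 21.6018 mm → contributes +1 805 005 mm⁴
  bottom flange (beyond web): d = 21.6018 mm → contributes +1 805 005 mm⁴
Total I = 5 796 326 mm⁴.

I_y ≈ 5.796 × 10⁶ mm⁴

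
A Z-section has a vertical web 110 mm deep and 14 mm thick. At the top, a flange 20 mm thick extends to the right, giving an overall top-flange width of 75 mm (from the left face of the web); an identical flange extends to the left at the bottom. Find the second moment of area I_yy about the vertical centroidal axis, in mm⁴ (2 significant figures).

I_yy ≈ 4.2 × 10⁶ mm⁴

Treat the section as a set of non-overlapping primitives; coordinates are from the bounding-box lower-left.
Web: 14 × 110, A = 1 540 mm², x = 68 mm, Ī = 25 153 mm⁴.
Top flange (beyond web): 61 × 20, A = 1 220 mm², x = 105.5 mm, Ī = 378 302 mm⁴.
Bottom flange (beyond web): 61 × 20, A = 1 220 mm², x = 30.5 mm, Ī = 378 302 mm⁴.
Centroid: x̄ = ΣA·x / ΣA = 68 mm.
Transfer each piece to the vertical centroidal axis using Ī + A·d² with d = x − 68:
  web: d = 0 mm → contributes +25 153 mm⁴
  top flange (beyond web): d = 37.5 mm → contributes +2 093 927 mm⁴
  bottom flange (beyond web): d = -37.5 mm → contributes +2 093 927 mm⁴
Total I = 4 213 007 mm⁴.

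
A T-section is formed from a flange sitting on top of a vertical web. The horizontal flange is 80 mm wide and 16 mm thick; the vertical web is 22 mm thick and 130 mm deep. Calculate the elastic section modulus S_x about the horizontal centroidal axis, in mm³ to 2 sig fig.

S_x ≈ 1.0 × 10⁵ mm³

Break the section into simple shapes (no overlaps), measuring from the bottom-left corner of the bounding box.
Flange: 80 × 16, A = 1 280 mm², y = 138 mm, Ī = 27 307 mm⁴.
Web: 22 × 130, A = 2 860 mm², y = 65 mm, Ī = 4 027 833 mm⁴.
Centroid: ȳ = ΣA·y / ΣA = 87.57 mm.
Transfer each piece to the horizontal centroidal axis using Ī + A·d² with d = y − 87.57:
  flange: d = 50.43 mm → contributes +3 282 577 mm⁴
  web: d = -22.57 mm → contributes +5 484 738 mm⁴
Total I = 8 767 315 mm⁴.
Extreme fibre distance c = 87.57 mm; S = I/c = 100 118 mm³.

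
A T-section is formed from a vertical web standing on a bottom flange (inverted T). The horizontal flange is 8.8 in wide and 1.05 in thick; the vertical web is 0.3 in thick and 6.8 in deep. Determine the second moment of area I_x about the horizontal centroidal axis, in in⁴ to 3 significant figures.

I_x ≈ 34.5 in⁴

Decompose the section into non-overlapping parts with the origin at the bottom-left of its bounding rectangle.
Flange: 8.8 × 1.05, A = 9.24 in², y = 0.525 in, Ī = 0.84893 in⁴.
Web: 0.3 × 6.8, A = 2.04 in², y = 4.45 in, Ī = 7.8608 in⁴.
Centroid: ȳ = ΣA·y / ΣA = 1.2348 in.
Transfer each piece to the horizontal centroidal axis using Ī + A·d² with d = y − 1.2348:
  flange: d = -0.70984 in → contributes +5.5047 in⁴
  web: d = 3.2152 in → contributes +28.949 in⁴
Total I = 34.454 in⁴.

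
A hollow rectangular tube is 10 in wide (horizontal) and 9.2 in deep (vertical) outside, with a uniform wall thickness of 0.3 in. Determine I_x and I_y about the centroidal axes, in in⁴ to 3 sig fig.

I_x ≈ 151 in⁴, I_y ≈ 171 in⁴

Decompose the section into non-overlapping parts with the origin at the bottom-left of its bounding rectangle.
Outer rectangle: 10 × 9.2, A = 92 in², y = 4.6 in, Ī = 648.91 in⁴.
Inner void (subtracted): 9.4 × 8.6, A = 80.84 in², y = 4.6 in, Ī = 498.24 in⁴.
By symmetry the centroid is at mid-height, ȳ = 4.6 in.
All pieces are centred on the centroidal x-axis, so I = ΣĪ (holes subtracted) = 150.66 in⁴.
Repeating about the centroidal y-axis gives I_y = 171.41 in⁴.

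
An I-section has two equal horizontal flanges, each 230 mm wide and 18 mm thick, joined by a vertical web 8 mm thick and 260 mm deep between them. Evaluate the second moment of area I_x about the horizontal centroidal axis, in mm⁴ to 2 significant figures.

I_x ≈ 1.7 × 10⁸ mm⁴

Break the section into simple shapes (no overlaps), measuring from the bottom-left corner of the bounding box.
Bottom flange: 230 × 18, A = 4 140 mm², y = 9 mm, Ī = 111 780 mm⁴.
Web: 8 × 260, A = 2 080 mm², y = 148 mm, Ī = 11 717 333 mm⁴.
Top flange: 230 × 18, A = 4 140 mm², y = 287 mm, Ī = 111 780 mm⁴.
By symmetry the centroid is at mid-height, ȳ = 148 mm.
Transfer each piece to the horizontal centroidal axis using Ī + A·d² with d = y − 148:
  bottom flange: d = -139 mm → contributes +80 100 720 mm⁴
  web: d = 0 mm → contributes +11 717 333 mm⁴
  top flange: d = 139 mm → contributes +80 100 720 mm⁴
Total I = 171 918 773 mm⁴.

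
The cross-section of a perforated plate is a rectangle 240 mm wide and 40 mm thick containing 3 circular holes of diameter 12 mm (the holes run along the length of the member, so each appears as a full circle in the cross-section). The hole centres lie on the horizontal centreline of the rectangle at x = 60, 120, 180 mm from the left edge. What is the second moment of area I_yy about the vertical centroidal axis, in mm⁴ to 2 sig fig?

Break the section into simple shapes (no overlaps), measuring from the bottom-left corner of the bounding box.
Plate: 240 × 40, A = 9 600 mm², x = 120 mm, Ī = 46 080 000 mm⁴.
Hole 1 (subtracted): ⌀12, A = 113.1 mm², x = 60 mm, Ī = 1 018 mm⁴.
Hole 2 (subtracted): ⌀12, A = 113.1 mm², x = 120 mm, Ī = 1 018 mm⁴.
Hole 3 (subtracted): ⌀12, A = 113.1 mm², x = 180 mm, Ī = 1 018 mm⁴.
By symmetry the centroid is at mid-width, x̄ = 120 mm.
Transfer each piece to the vertical centroidal axis using Ī + A·d² with d = x − 120:
  plate: d = 0 mm → contributes +46 080 000 mm⁴
  hole 1: d = -60 mm → contributes −408 168 mm⁴
  hole 2: d = 0 mm → contributes −1 018 mm⁴
  hole 3: d = 60 mm → contributes −408 168 mm⁴
Total I = 45 262 646 mm⁴.

I_yy ≈ 4.5 × 10⁷ mm⁴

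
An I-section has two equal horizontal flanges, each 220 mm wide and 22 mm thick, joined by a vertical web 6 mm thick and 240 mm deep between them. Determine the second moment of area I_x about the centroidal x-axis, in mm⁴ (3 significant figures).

Treat the section as a set of non-overlapping primitives; coordinates are from the bounding-box lower-left.
Bottom flange: 220 × 22, A = 4 840 mm², y = 11 mm, Ī = 195 213 mm⁴.
Web: 6 × 240, A = 1 440 mm², y = 142 mm, Ī = 6 912 000 mm⁴.
Top flange: 220 × 22, A = 4 840 mm², y = 273 mm, Ī = 195 213 mm⁴.
By symmetry the centroid is at mid-height, ȳ = 142 mm.
Transfer each piece to the centroidal x-axis using Ī + A·d² with d = y − 142:
  bottom flange: d = -131 mm → contributes +83 254 453 mm⁴
  web: d = 0 mm → contributes +6 912 000 mm⁴
  top flange: d = 131 mm → contributes +83 254 453 mm⁴
Total I = 173 420 907 mm⁴.

I_x ≈ 1.73 × 10⁸ mm⁴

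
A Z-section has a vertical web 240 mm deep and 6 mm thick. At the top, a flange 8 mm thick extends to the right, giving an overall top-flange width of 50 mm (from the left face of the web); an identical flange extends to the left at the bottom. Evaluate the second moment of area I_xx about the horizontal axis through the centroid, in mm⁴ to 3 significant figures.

Decompose the section into non-overlapping parts with the origin at the bottom-left of its bounding rectangle.
Web: 6 × 240, A = 1 440 mm², y = 120 mm, Ī = 6 912 000 mm⁴.
Top flange (beyond web): 44 × 8, A = 352 mm², y = 236 mm, Ī = 1877.3 mm⁴.
Bottom flange (beyond web): 44 × 8, A = 352 mm², y = 4 mm, Ī = 1877.3 mm⁴.
Centroid: ȳ = ΣA·y / ΣA = 120 mm.
Transfer each piece to the horizontal axis through the centroid using Ī + A·d² with d = y − 120:
  web: d = 0 mm → contributes +6 912 000 mm⁴
  top flange (beyond web): d = 116 mm → contributes +4 738 389 mm⁴
  bottom flange (beyond web): d = -116 mm → contributes +4 738 389 mm⁴
Total I = 16 388 779 mm⁴.

I_xx ≈ 1.64 × 10⁷ mm⁴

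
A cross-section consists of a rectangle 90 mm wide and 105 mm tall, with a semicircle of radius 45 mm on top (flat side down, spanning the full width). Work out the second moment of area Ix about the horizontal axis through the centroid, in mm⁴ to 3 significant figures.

Decompose the section into non-overlapping parts with the origin at the bottom-left of its bounding rectangle.
Rectangular body: 90 × 105, A = 9 450 mm², y = 52.5 mm, Ī = 8 682 188 mm⁴.
Semicircular cap: semicircle r = 45, A = 3180.9 mm², y = 124.1 mm, Ī = 450 072 mm⁴.
Centroid: ȳ = ΣA·y / ΣA = 70.531 mm.
Transfer each piece to the horizontal axis through the centroid using Ī + A·d² with d = y − 70.531:
  rectangular body: d = -18.031 mm → contributes +11 754 494 mm⁴
  semicircular cap: d = 53.568 mm → contributes +9 577 565 mm⁴
Total I = 21 332 059 mm⁴.

Ix ≈ 2.13 × 10⁷ mm⁴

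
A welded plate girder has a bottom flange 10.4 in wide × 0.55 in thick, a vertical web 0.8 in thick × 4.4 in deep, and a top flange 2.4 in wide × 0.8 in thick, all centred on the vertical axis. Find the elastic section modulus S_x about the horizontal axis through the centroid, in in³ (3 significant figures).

Decompose the section into non-overlapping parts with the origin at the bottom-left of its bounding rectangle.
Bottom plate: 10.4 × 0.55, A = 5.72 in², y = 0.275 in, Ī = 0.14419 in⁴.
Web plate: 0.8 × 4.4, A = 3.52 in², y = 2.75 in, Ī = 5.6789 in⁴.
Top plate: 2.4 × 0.8, A = 1.92 in², y = 5.35 in, Ī = 0.1024 in⁴.
Centroid: ȳ = ΣA·y / ΣA = 1.9288 in.
Transfer each piece to the horizontal axis through the centroid using Ī + A·d² with d = y − 1.9288:
  bottom plate: d = -1.6538 in → contributes +15.788 in⁴
  web plate: d = 0.82124 in → contributes +8.0529 in⁴
  top plate: d = 3.4212 in → contributes +22.576 in⁴
Total I = 46.417 in⁴.
Extreme fibre distance c = 3.8212 in; S = I/c = 12.147 in³.

S_x ≈ 12.1 in³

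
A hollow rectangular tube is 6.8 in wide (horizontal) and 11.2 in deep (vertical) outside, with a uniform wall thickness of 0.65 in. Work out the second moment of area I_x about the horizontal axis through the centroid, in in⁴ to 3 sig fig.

I_x ≈ 351 in⁴

Split into non-overlapping primitives; take the origin at the lower-left of the bounding box.
Outer rectangle: 6.8 × 11.2, A = 76.16 in², y = 5.6 in, Ī = 796.13 in⁴.
Inner void (subtracted): 5.5 × 9.9, A = 54.45 in², y = 5.6 in, Ī = 444.72 in⁴.
By symmetry the centroid is at mid-height, ȳ = 5.6 in.
All pieces are centred on the horizontal axis through the centroid, so I = ΣĪ (holes subtracted) = 351.41 in⁴.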